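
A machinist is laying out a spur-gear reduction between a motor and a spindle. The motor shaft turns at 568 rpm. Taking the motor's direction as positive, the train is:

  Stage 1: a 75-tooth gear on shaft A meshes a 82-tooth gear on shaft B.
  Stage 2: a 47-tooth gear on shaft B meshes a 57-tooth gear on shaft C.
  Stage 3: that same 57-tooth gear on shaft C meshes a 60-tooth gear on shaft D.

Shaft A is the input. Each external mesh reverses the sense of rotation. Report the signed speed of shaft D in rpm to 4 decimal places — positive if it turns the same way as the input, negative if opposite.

Stage 1 [75T→82T]: ω = 568.0000×75/82 = 519.5122 rpm, dir flips to −; running = −519.5122
Stage 2 [47T→57T]: ω = 519.5122×47/57 = 428.3697 rpm, dir flips to +; running = +428.3697
Stage 3 [57T→60T]: ω = 428.3697×57/60 = 406.9512 rpm, dir flips to −; running = −406.9512

-406.9512 rpm (opposite to input, |ω| = 406.9512 rpm)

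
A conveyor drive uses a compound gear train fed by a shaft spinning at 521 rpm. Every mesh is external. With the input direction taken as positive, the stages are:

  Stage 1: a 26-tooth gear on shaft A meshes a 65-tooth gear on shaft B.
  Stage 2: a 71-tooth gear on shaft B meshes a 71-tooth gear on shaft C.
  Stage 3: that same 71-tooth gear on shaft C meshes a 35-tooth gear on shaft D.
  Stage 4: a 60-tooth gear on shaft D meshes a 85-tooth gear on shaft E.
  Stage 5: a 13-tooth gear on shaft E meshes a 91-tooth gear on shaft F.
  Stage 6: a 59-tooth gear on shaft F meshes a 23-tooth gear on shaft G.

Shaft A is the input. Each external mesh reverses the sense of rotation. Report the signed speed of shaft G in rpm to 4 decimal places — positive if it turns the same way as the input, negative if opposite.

Stage 1 [26T→65T]: ω = 521.0000×26/65 = 208.4000 rpm, dir flips to −; running = −208.4000
Stage 2 [71T→71T]: ω = 208.4000×71/71 = 208.4000 rpm, dir flips to +; running = +208.4000
Stage 3 [71T→35T]: ω = 208.4000×71/35 = 422.7543 rpm, dir flips to −; running = −422.7543
Stage 4 [60T→85T]: ω = 422.7543×60/85 = 298.4148 rpm, dir flips to +; running = +298.4148
Stage 5 [13T→91T]: ω = 298.4148×13/91 = 42.6307 rpm, dir flips to −; running = −42.6307
Stage 6 [59T→23T]: ω = 42.6307×59/23 = 109.3570 rpm, dir flips to +; running = +109.3570

+109.3570 rpm (same as input, |ω| = 109.3570 rpm)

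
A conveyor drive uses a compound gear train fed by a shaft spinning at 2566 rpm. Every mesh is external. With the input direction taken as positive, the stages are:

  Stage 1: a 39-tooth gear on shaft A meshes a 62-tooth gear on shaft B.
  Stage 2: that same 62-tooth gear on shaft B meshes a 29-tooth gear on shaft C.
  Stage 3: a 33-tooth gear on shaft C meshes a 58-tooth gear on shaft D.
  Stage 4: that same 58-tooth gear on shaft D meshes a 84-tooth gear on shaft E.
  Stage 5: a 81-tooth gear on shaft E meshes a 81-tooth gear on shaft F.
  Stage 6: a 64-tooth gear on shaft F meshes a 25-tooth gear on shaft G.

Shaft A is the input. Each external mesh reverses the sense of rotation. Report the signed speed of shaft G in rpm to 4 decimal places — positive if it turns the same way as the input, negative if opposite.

Stage 1 [39T→62T]: ω = 2566.0000×39/62 = 1614.0968 rpm, dir flips to −; running = −1614.0968
Stage 2 [62T→29T]: ω = 1614.0968×62/29 = 3450.8276 rpm, dir flips to +; running = +3450.8276
Stage 3 [33T→58T]: ω = 3450.8276×33/58 = 1963.4019 rpm, dir flips to −; running = −1963.4019
Stage 4 [58T→84T]: ω = 1963.4019×58/84 = 1355.6823 rpm, dir flips to +; running = +1355.6823
Stage 5 [81T→81T]: ω = 1355.6823×81/81 = 1355.6823 rpm, dir flips to −; running = −1355.6823
Stage 6 [64T→25T]: ω = 1355.6823×64/25 = 3470.5466 rpm, dir flips to +; running = +3470.5466

+3470.5466 rpm (same as input, |ω| = 3470.5466 rpm)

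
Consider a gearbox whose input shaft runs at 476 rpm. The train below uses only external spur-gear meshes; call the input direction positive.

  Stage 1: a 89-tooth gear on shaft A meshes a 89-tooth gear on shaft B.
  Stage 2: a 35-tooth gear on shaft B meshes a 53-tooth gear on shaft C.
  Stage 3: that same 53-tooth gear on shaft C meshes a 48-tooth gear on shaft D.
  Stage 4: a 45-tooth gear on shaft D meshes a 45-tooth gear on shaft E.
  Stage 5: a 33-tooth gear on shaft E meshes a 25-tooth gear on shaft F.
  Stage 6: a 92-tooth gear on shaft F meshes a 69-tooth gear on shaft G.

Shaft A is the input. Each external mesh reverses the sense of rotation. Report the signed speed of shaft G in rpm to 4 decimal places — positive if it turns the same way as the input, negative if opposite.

+610.8667 rpm (same as input, |ω| = 610.8667 rpm)

Stage 1 [89T→89T]: ω = 476.0000×89/89 = 476.0000 rpm, dir flips to −; running = −476.0000
Stage 2 [35T→53T]: ω = 476.0000×35/53 = 314.3396 rpm, dir flips to +; running = +314.3396
Stage 3 [53T→48T]: ω = 314.3396×53/48 = 347.0833 rpm, dir flips to −; running = −347.0833
Stage 4 [45T→45T]: ω = 347.0833×45/45 = 347.0833 rpm, dir flips to +; running = +347.0833
Stage 5 [33T→25T]: ω = 347.0833×33/25 = 458.1500 rpm, dir flips to −; running = −458.1500
Stage 6 [92T→69T]: ω = 458.1500×92/69 = 610.8667 rpm, dir flips to +; running = +610.8667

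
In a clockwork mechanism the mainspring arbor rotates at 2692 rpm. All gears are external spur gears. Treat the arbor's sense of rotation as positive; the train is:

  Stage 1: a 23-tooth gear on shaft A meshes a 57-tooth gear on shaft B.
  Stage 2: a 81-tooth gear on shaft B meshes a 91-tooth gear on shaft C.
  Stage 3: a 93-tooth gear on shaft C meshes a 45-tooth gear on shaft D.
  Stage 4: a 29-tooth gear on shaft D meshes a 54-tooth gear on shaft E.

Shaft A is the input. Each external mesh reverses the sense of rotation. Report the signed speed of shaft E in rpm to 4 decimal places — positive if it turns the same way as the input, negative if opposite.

+1073.1152 rpm (same as input, |ω| = 1073.1152 rpm)

Stage 1 [23T→57T]: ω = 2692.0000×23/57 = 1086.2456 rpm, dir flips to −; running = −1086.2456
Stage 2 [81T→91T]: ω = 1086.2456×81/91 = 966.8780 rpm, dir flips to +; running = +966.8780
Stage 3 [93T→45T]: ω = 966.8780×93/45 = 1998.2145 rpm, dir flips to −; running = −1998.2145
Stage 4 [29T→54T]: ω = 1998.2145×29/54 = 1073.1152 rpm, dir flips to +; running = +1073.1152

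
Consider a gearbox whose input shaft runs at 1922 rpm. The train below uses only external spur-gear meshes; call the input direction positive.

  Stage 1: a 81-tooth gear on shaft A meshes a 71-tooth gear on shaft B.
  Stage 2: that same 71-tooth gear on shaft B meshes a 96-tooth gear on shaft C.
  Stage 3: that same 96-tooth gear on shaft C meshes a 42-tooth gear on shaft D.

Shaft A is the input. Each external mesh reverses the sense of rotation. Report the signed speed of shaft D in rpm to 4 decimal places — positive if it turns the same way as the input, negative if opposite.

Stage 1 [81T→71T]: ω = 1922.0000×81/71 = 2192.7042 rpm, dir flips to −; running = −2192.7042
Stage 2 [71T→96T]: ω = 2192.7042×71/96 = 1621.6875 rpm, dir flips to +; running = +1621.6875
Stage 3 [96T→42T]: ω = 1621.6875×96/42 = 3706.7143 rpm, dir flips to −; running = −3706.7143

-3706.7143 rpm (opposite to input, |ω| = 3706.7143 rpm)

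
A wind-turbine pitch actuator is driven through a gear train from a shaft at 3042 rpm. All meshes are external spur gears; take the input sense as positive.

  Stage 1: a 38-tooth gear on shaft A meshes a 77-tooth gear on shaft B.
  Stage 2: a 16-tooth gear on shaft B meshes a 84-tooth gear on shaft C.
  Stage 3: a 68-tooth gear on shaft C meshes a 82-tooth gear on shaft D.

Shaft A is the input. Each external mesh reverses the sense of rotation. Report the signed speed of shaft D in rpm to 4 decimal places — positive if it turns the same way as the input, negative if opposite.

-237.1307 rpm (opposite to input, |ω| = 237.1307 rpm)

Stage 1 [38T→77T]: ω = 3042.0000×38/77 = 1501.2468 rpm, dir flips to −; running = −1501.2468
Stage 2 [16T→84T]: ω = 1501.2468×16/84 = 285.9518 rpm, dir flips to +; running = +285.9518
Stage 3 [68T→82T]: ω = 285.9518×68/82 = 237.1307 rpm, dir flips to −; running = −237.1307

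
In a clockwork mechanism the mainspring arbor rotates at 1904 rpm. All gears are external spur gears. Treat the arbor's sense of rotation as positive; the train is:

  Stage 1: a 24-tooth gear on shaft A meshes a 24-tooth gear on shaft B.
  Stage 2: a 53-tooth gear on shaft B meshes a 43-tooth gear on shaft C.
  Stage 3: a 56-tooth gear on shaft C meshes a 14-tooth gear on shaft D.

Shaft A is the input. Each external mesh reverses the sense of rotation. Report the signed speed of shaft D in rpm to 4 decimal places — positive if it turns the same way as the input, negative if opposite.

-9387.1628 rpm (opposite to input, |ω| = 9387.1628 rpm)

Stage 1 [24T→24T]: ω = 1904.0000×24/24 = 1904.0000 rpm, dir flips to −; running = −1904.0000
Stage 2 [53T→43T]: ω = 1904.0000×53/43 = 2346.7907 rpm, dir flips to +; running = +2346.7907
Stage 3 [56T→14T]: ω = 2346.7907×56/14 = 9387.1628 rpm, dir flips to −; running = −9387.1628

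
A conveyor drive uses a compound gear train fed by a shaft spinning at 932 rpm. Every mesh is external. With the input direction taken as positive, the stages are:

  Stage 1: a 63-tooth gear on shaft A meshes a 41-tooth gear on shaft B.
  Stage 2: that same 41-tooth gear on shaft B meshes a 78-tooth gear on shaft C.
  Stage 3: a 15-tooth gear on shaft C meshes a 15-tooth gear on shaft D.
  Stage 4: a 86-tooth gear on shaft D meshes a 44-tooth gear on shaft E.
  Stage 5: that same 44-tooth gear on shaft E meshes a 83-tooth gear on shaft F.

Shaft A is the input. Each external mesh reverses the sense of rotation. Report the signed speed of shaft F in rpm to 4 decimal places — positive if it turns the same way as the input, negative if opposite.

Stage 1 [63T→41T]: ω = 932.0000×63/41 = 1432.0976 rpm, dir flips to −; running = −1432.0976
Stage 2 [41T→78T]: ω = 1432.0976×41/78 = 752.7692 rpm, dir flips to +; running = +752.7692
Stage 3 [15T→15T]: ω = 752.7692×15/15 = 752.7692 rpm, dir flips to −; running = −752.7692
Stage 4 [86T→44T]: ω = 752.7692×86/44 = 1471.3217 rpm, dir flips to +; running = +1471.3217
Stage 5 [44T→83T]: ω = 1471.3217×44/83 = 779.9778 rpm, dir flips to −; running = −779.9778

-779.9778 rpm (opposite to input, |ω| = 779.9778 rpm)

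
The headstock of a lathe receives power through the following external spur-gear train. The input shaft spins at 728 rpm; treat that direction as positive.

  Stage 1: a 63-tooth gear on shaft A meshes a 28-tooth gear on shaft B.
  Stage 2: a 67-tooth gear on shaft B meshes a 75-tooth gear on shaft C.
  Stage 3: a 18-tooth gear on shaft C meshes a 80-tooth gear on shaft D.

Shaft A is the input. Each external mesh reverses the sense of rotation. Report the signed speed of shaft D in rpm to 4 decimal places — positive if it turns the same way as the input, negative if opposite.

-329.2380 rpm (opposite to input, |ω| = 329.2380 rpm)

Stage 1 [63T→28T]: ω = 728.0000×63/28 = 1638.0000 rpm, dir flips to −; running = −1638.0000
Stage 2 [67T→75T]: ω = 1638.0000×67/75 = 1463.2800 rpm, dir flips to +; running = +1463.2800
Stage 3 [18T→80T]: ω = 1463.2800×18/80 = 329.2380 rpm, dir flips to −; running = −329.2380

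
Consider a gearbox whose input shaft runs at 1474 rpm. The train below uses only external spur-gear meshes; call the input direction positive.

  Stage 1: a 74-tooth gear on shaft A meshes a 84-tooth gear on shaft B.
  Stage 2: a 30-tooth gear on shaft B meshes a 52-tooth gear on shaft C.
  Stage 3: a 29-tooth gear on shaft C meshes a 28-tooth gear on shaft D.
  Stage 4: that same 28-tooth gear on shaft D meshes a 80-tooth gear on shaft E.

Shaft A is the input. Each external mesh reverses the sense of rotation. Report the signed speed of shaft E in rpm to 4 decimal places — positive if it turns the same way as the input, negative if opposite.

+271.5663 rpm (same as input, |ω| = 271.5663 rpm)

Stage 1 [74T→84T]: ω = 1474.0000×74/84 = 1298.5238 rpm, dir flips to −; running = −1298.5238
Stage 2 [30T→52T]: ω = 1298.5238×30/52 = 749.1484 rpm, dir flips to +; running = +749.1484
Stage 3 [29T→28T]: ω = 749.1484×29/28 = 775.9036 rpm, dir flips to −; running = −775.9036
Stage 4 [28T→80T]: ω = 775.9036×28/80 = 271.5663 rpm, dir flips to +; running = +271.5663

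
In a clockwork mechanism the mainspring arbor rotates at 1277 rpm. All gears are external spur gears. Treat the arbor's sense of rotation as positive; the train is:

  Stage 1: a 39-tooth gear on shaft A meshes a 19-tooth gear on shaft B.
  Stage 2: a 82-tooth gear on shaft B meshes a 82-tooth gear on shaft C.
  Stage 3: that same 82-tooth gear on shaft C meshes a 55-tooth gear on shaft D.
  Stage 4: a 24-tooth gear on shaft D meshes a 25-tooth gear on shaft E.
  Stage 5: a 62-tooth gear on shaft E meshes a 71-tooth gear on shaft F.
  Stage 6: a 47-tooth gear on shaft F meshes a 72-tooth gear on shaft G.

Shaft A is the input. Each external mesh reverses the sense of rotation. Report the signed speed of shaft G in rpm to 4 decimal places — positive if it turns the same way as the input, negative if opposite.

+2138.5677 rpm (same as input, |ω| = 2138.5677 rpm)

Stage 1 [39T→19T]: ω = 1277.0000×39/19 = 2621.2105 rpm, dir flips to −; running = −2621.2105
Stage 2 [82T→82T]: ω = 2621.2105×82/82 = 2621.2105 rpm, dir flips to +; running = +2621.2105
Stage 3 [82T→55T]: ω = 2621.2105×82/55 = 3907.9866 rpm, dir flips to −; running = −3907.9866
Stage 4 [24T→25T]: ω = 3907.9866×24/25 = 3751.6671 rpm, dir flips to +; running = +3751.6671
Stage 5 [62T→71T]: ω = 3751.6671×62/71 = 3276.1037 rpm, dir flips to −; running = −3276.1037
Stage 6 [47T→72T]: ω = 3276.1037×47/72 = 2138.5677 rpm, dir flips to +; running = +2138.5677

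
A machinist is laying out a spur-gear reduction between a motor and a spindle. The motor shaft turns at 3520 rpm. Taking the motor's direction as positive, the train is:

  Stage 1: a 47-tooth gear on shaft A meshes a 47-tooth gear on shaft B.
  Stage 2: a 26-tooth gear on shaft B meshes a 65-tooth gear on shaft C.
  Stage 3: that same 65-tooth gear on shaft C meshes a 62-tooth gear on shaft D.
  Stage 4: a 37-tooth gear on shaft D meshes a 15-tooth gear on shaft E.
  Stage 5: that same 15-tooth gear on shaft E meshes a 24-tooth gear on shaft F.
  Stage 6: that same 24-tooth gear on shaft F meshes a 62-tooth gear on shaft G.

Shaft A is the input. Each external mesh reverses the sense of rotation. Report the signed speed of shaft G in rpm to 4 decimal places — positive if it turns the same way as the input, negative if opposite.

Stage 1 [47T→47T]: ω = 3520.0000×47/47 = 3520.0000 rpm, dir flips to −; running = −3520.0000
Stage 2 [26T→65T]: ω = 3520.0000×26/65 = 1408.0000 rpm, dir flips to +; running = +1408.0000
Stage 3 [65T→62T]: ω = 1408.0000×65/62 = 1476.1290 rpm, dir flips to −; running = −1476.1290
Stage 4 [37T→15T]: ω = 1476.1290×37/15 = 3641.1183 rpm, dir flips to +; running = +3641.1183
Stage 5 [15T→24T]: ω = 3641.1183×15/24 = 2275.6989 rpm, dir flips to −; running = −2275.6989
Stage 6 [24T→62T]: ω = 2275.6989×24/62 = 880.9157 rpm, dir flips to +; running = +880.9157

+880.9157 rpm (same as input, |ω| = 880.9157 rpm)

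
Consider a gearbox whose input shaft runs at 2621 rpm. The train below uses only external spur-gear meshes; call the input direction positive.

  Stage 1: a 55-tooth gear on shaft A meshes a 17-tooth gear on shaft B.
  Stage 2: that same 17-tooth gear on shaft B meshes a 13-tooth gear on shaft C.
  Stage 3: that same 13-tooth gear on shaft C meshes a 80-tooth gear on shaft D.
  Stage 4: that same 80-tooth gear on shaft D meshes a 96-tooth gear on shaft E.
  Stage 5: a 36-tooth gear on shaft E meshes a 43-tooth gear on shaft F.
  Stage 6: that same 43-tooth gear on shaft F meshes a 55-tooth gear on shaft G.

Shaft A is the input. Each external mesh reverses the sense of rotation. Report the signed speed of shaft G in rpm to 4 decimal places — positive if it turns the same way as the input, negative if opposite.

Stage 1 [55T→17T]: ω = 2621.0000×55/17 = 8479.7059 rpm, dir flips to −; running = −8479.7059
Stage 2 [17T→13T]: ω = 8479.7059×17/13 = 11088.8462 rpm, dir flips to +; running = +11088.8462
Stage 3 [13T→80T]: ω = 11088.8462×13/80 = 1801.9375 rpm, dir flips to −; running = −1801.9375
Stage 4 [80T→96T]: ω = 1801.9375×80/96 = 1501.6146 rpm, dir flips to +; running = +1501.6146
Stage 5 [36T→43T]: ω = 1501.6146×36/43 = 1257.1657 rpm, dir flips to −; running = −1257.1657
Stage 6 [43T→55T]: ω = 1257.1657×43/55 = 982.8750 rpm, dir flips to +; running = +982.8750

+982.8750 rpm (same as input, |ω| = 982.8750 rpm)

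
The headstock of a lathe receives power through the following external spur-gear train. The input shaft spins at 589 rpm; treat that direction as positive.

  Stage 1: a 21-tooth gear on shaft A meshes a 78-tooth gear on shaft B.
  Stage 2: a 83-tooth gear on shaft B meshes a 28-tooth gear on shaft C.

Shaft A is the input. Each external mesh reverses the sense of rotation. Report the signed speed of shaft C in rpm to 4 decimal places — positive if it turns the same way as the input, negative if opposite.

+470.0673 rpm (same as input, |ω| = 470.0673 rpm)

Stage 1 [21T→78T]: ω = 589.0000×21/78 = 158.5769 rpm, dir flips to −; running = −158.5769
Stage 2 [83T→28T]: ω = 158.5769×83/28 = 470.0673 rpm, dir flips to +; running = +470.0673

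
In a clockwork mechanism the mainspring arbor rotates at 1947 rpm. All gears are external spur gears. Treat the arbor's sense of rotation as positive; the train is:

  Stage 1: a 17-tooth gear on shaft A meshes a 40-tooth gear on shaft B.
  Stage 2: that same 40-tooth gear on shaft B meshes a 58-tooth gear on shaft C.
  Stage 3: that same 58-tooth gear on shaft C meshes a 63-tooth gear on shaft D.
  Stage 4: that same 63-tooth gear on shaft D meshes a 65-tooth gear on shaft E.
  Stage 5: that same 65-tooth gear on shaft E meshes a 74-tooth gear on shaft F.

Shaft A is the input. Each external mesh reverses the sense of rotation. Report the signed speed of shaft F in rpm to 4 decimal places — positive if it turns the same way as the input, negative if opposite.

-447.2838 rpm (opposite to input, |ω| = 447.2838 rpm)

Stage 1 [17T→40T]: ω = 1947.0000×17/40 = 827.4750 rpm, dir flips to −; running = −827.4750
Stage 2 [40T→58T]: ω = 827.4750×40/58 = 570.6724 rpm, dir flips to +; running = +570.6724
Stage 3 [58T→63T]: ω = 570.6724×58/63 = 525.3810 rpm, dir flips to −; running = −525.3810
Stage 4 [63T→65T]: ω = 525.3810×63/65 = 509.2154 rpm, dir flips to +; running = +509.2154
Stage 5 [65T→74T]: ω = 509.2154×65/74 = 447.2838 rpm, dir flips to −; running = −447.2838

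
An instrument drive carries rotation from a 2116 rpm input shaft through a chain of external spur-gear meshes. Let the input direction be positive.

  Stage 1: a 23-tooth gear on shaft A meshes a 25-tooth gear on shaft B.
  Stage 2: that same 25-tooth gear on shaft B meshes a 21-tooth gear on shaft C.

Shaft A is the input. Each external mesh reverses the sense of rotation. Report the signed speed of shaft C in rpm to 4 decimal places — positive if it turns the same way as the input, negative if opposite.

+2317.5238 rpm (same as input, |ω| = 2317.5238 rpm)

Stage 1 [23T→25T]: ω = 2116.0000×23/25 = 1946.7200 rpm, dir flips to −; running = −1946.7200
Stage 2 [25T→21T]: ω = 1946.7200×25/21 = 2317.5238 rpm, dir flips to +; running = +2317.5238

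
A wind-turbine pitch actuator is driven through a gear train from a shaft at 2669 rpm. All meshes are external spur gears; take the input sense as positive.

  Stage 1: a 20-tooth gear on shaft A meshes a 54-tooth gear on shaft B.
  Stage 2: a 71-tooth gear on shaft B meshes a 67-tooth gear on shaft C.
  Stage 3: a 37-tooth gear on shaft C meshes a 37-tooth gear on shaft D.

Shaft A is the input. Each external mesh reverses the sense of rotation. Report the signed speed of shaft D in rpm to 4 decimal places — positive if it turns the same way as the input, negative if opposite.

Stage 1 [20T→54T]: ω = 2669.0000×20/54 = 988.5185 rpm, dir flips to −; running = −988.5185
Stage 2 [71T→67T]: ω = 988.5185×71/67 = 1047.5345 rpm, dir flips to +; running = +1047.5345
Stage 3 [37T→37T]: ω = 1047.5345×37/37 = 1047.5345 rpm, dir flips to −; running = −1047.5345

-1047.5345 rpm (opposite to input, |ω| = 1047.5345 rpm)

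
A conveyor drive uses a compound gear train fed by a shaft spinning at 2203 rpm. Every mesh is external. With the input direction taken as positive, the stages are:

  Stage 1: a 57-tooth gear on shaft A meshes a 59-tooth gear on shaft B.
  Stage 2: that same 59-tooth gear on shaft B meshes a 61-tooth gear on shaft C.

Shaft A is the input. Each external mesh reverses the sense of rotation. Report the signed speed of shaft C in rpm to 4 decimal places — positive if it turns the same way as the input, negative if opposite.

Stage 1 [57T→59T]: ω = 2203.0000×57/59 = 2128.3220 rpm, dir flips to −; running = −2128.3220
Stage 2 [59T→61T]: ω = 2128.3220×59/61 = 2058.5410 rpm, dir flips to +; running = +2058.5410

+2058.5410 rpm (same as input, |ω| = 2058.5410 rpm)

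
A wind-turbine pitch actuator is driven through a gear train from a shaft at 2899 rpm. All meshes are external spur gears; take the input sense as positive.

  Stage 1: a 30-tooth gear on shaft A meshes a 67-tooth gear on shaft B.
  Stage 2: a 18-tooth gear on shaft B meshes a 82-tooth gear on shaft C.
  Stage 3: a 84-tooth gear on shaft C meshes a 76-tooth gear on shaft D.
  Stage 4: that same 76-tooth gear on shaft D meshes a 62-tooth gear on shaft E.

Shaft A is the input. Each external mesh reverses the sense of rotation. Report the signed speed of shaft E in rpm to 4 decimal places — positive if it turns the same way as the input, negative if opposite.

Stage 1 [30T→67T]: ω = 2899.0000×30/67 = 1298.0597 rpm, dir flips to −; running = −1298.0597
Stage 2 [18T→82T]: ω = 1298.0597×18/82 = 284.9399 rpm, dir flips to +; running = +284.9399
Stage 3 [84T→76T]: ω = 284.9399×84/76 = 314.9336 rpm, dir flips to −; running = −314.9336
Stage 4 [76T→62T]: ω = 314.9336×76/62 = 386.0477 rpm, dir flips to +; running = +386.0477

+386.0477 rpm (same as input, |ω| = 386.0477 rpm)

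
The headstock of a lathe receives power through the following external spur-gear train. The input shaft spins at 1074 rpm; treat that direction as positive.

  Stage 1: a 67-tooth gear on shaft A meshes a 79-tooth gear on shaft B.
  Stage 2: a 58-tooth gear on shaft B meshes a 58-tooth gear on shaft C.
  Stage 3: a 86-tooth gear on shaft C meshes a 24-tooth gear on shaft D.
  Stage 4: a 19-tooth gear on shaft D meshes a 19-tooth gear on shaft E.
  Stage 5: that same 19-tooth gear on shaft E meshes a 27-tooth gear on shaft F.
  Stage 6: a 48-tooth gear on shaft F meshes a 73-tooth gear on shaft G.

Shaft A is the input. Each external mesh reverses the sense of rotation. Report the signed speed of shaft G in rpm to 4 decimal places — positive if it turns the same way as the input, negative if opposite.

+1510.2450 rpm (same as input, |ω| = 1510.2450 rpm)

Stage 1 [67T→79T]: ω = 1074.0000×67/79 = 910.8608 rpm, dir flips to −; running = −910.8608
Stage 2 [58T→58T]: ω = 910.8608×58/58 = 910.8608 rpm, dir flips to +; running = +910.8608
Stage 3 [86T→24T]: ω = 910.8608×86/24 = 3263.9177 rpm, dir flips to −; running = −3263.9177
Stage 4 [19T→19T]: ω = 3263.9177×19/19 = 3263.9177 rpm, dir flips to +; running = +3263.9177
Stage 5 [19T→27T]: ω = 3263.9177×19/27 = 2296.8310 rpm, dir flips to −; running = −2296.8310
Stage 6 [48T→73T]: ω = 2296.8310×48/73 = 1510.2450 rpm, dir flips to +; running = +1510.2450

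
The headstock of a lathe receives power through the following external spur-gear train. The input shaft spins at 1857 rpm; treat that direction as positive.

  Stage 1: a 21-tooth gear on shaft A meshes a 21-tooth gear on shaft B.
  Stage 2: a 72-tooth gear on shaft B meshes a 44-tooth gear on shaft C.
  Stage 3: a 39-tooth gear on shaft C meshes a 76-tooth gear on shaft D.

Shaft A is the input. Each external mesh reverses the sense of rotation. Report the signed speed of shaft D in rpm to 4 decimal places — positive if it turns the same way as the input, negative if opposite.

Stage 1 [21T→21T]: ω = 1857.0000×21/21 = 1857.0000 rpm, dir flips to −; running = −1857.0000
Stage 2 [72T→44T]: ω = 1857.0000×72/44 = 3038.7273 rpm, dir flips to +; running = +3038.7273
Stage 3 [39T→76T]: ω = 3038.7273×39/76 = 1559.3469 rpm, dir flips to −; running = −1559.3469

-1559.3469 rpm (opposite to input, |ω| = 1559.3469 rpm)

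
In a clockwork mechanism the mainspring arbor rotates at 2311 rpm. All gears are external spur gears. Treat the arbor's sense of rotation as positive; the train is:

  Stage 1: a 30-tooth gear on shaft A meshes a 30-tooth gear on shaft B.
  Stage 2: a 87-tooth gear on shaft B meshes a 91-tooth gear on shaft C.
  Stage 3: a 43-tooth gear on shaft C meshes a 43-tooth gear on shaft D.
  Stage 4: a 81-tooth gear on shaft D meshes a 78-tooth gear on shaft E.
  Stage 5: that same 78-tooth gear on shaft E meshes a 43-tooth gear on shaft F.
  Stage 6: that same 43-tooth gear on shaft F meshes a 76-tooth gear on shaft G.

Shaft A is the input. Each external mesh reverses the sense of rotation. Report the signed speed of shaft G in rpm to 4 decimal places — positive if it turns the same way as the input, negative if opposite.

Stage 1 [30T→30T]: ω = 2311.0000×30/30 = 2311.0000 rpm, dir flips to −; running = −2311.0000
Stage 2 [87T→91T]: ω = 2311.0000×87/91 = 2209.4176 rpm, dir flips to +; running = +2209.4176
Stage 3 [43T→43T]: ω = 2209.4176×43/43 = 2209.4176 rpm, dir flips to −; running = −2209.4176
Stage 4 [81T→78T]: ω = 2209.4176×81/78 = 2294.3952 rpm, dir flips to +; running = +2294.3952
Stage 5 [78T→43T]: ω = 2294.3952×78/43 = 4161.9261 rpm, dir flips to −; running = −4161.9261
Stage 6 [43T→76T]: ω = 4161.9261×43/76 = 2354.7740 rpm, dir flips to +; running = +2354.7740

+2354.7740 rpm (same as input, |ω| = 2354.7740 rpm)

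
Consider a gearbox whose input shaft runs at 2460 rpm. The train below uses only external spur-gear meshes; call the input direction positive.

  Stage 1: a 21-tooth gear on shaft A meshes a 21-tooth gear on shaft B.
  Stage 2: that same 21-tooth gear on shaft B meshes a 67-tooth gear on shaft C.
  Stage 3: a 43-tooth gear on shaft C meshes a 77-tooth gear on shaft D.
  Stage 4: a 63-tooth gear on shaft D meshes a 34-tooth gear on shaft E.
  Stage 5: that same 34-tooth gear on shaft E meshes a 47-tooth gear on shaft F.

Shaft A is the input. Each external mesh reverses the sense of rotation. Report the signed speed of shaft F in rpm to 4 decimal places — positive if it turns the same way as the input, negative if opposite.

-577.1650 rpm (opposite to input, |ω| = 577.1650 rpm)

Stage 1 [21T→21T]: ω = 2460.0000×21/21 = 2460.0000 rpm, dir flips to −; running = −2460.0000
Stage 2 [21T→67T]: ω = 2460.0000×21/67 = 771.0448 rpm, dir flips to +; running = +771.0448
Stage 3 [43T→77T]: ω = 771.0448×43/77 = 430.5834 rpm, dir flips to −; running = −430.5834
Stage 4 [63T→34T]: ω = 430.5834×63/34 = 797.8458 rpm, dir flips to +; running = +797.8458
Stage 5 [34T→47T]: ω = 797.8458×34/47 = 577.1650 rpm, dir flips to −; running = −577.1650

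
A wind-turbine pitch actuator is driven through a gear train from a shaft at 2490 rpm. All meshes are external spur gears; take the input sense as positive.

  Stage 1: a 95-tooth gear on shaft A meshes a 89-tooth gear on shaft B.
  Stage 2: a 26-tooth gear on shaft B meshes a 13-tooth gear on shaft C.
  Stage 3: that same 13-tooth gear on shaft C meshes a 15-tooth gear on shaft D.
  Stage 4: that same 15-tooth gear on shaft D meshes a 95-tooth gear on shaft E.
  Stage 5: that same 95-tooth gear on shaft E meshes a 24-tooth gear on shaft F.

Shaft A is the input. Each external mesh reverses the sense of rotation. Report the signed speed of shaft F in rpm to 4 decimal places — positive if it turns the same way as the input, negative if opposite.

-2879.3539 rpm (opposite to input, |ω| = 2879.3539 rpm)

Stage 1 [95T→89T]: ω = 2490.0000×95/89 = 2657.8652 rpm, dir flips to −; running = −2657.8652
Stage 2 [26T→13T]: ω = 2657.8652×26/13 = 5315.7303 rpm, dir flips to +; running = +5315.7303
Stage 3 [13T→15T]: ω = 5315.7303×13/15 = 4606.9663 rpm, dir flips to −; running = −4606.9663
Stage 4 [15T→95T]: ω = 4606.9663×15/95 = 727.4157 rpm, dir flips to +; running = +727.4157
Stage 5 [95T→24T]: ω = 727.4157×95/24 = 2879.3539 rpm, dir flips to −; running = −2879.3539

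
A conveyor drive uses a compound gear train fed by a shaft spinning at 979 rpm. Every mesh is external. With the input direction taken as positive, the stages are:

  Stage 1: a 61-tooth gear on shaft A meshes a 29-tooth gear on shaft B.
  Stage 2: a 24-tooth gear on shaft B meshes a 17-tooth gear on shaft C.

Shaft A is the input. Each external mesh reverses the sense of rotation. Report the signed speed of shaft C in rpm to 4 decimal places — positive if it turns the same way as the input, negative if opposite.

+2907.2130 rpm (same as input, |ω| = 2907.2130 rpm)

Stage 1 [61T→29T]: ω = 979.0000×61/29 = 2059.2759 rpm, dir flips to −; running = −2059.2759
Stage 2 [24T→17T]: ω = 2059.2759×24/17 = 2907.2130 rpm, dir flips to +; running = +2907.2130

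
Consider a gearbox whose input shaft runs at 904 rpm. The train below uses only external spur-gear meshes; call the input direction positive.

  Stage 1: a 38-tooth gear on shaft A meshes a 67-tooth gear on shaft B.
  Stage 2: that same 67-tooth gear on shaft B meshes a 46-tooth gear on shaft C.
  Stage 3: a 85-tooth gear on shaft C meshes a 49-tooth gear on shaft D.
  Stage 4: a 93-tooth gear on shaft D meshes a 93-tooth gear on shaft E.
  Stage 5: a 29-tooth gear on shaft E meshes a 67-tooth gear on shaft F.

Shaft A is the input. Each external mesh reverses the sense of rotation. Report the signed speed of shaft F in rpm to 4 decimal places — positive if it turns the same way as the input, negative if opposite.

-560.7125 rpm (opposite to input, |ω| = 560.7125 rpm)

Stage 1 [38T→67T]: ω = 904.0000×38/67 = 512.7164 rpm, dir flips to −; running = −512.7164
Stage 2 [67T→46T]: ω = 512.7164×67/46 = 746.7826 rpm, dir flips to +; running = +746.7826
Stage 3 [85T→49T]: ω = 746.7826×85/49 = 1295.4392 rpm, dir flips to −; running = −1295.4392
Stage 4 [93T→93T]: ω = 1295.4392×93/93 = 1295.4392 rpm, dir flips to +; running = +1295.4392
Stage 5 [29T→67T]: ω = 1295.4392×29/67 = 560.7125 rpm, dir flips to −; running = −560.7125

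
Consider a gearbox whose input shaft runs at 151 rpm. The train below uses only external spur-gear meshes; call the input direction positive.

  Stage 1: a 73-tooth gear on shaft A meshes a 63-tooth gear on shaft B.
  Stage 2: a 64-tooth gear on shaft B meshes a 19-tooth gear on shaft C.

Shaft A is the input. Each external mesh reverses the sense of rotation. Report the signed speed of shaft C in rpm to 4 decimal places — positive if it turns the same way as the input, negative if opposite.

+589.3668 rpm (same as input, |ω| = 589.3668 rpm)

Stage 1 [73T→63T]: ω = 151.0000×73/63 = 174.9683 rpm, dir flips to −; running = −174.9683
Stage 2 [64T→19T]: ω = 174.9683×64/19 = 589.3668 rpm, dir flips to +; running = +589.3668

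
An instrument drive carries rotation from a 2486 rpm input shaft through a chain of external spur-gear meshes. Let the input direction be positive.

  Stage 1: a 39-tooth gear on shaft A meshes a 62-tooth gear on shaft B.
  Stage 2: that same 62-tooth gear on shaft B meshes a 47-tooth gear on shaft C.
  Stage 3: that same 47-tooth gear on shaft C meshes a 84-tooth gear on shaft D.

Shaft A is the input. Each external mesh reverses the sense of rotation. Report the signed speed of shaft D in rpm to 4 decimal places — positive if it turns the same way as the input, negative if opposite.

-1154.2143 rpm (opposite to input, |ω| = 1154.2143 rpm)

Stage 1 [39T→62T]: ω = 2486.0000×39/62 = 1563.7742 rpm, dir flips to −; running = −1563.7742
Stage 2 [62T→47T]: ω = 1563.7742×62/47 = 2062.8511 rpm, dir flips to +; running = +2062.8511
Stage 3 [47T→84T]: ω = 2062.8511×47/84 = 1154.2143 rpm, dir flips to −; running = −1154.2143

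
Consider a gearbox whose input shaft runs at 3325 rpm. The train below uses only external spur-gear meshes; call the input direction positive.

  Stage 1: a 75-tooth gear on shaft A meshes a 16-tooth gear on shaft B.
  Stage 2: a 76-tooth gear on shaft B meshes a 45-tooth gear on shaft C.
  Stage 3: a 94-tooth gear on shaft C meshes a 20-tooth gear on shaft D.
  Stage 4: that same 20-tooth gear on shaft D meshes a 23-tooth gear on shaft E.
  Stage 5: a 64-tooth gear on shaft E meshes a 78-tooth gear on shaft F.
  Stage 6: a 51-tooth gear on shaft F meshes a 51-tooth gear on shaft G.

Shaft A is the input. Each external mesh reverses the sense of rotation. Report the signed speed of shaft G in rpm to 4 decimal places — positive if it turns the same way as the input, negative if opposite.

+88271.2746 rpm (same as input, |ω| = 88271.2746 rpm)

Stage 1 [75T→16T]: ω = 3325.0000×75/16 = 15585.9375 rpm, dir flips to −; running = −15585.9375
Stage 2 [76T→45T]: ω = 15585.9375×76/45 = 26322.9167 rpm, dir flips to +; running = +26322.9167
Stage 3 [94T→20T]: ω = 26322.9167×94/20 = 123717.7083 rpm, dir flips to −; running = −123717.7083
Stage 4 [20T→23T]: ω = 123717.7083×20/23 = 107580.6159 rpm, dir flips to +; running = +107580.6159
Stage 5 [64T→78T]: ω = 107580.6159×64/78 = 88271.2746 rpm, dir flips to −; running = −88271.2746
Stage 6 [51T→51T]: ω = 88271.2746×51/51 = 88271.2746 rpm, dir flips to +; running = +88271.2746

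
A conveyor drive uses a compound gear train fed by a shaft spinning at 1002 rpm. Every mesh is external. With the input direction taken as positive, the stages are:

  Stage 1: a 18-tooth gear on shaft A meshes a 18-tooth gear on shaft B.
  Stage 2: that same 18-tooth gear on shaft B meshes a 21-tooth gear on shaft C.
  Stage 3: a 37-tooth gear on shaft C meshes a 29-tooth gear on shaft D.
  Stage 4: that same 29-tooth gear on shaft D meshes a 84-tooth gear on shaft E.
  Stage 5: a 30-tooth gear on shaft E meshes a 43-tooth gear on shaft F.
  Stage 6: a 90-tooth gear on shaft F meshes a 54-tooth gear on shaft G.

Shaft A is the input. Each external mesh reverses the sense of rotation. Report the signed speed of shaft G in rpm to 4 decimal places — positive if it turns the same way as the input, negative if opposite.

+439.8908 rpm (same as input, |ω| = 439.8908 rpm)

Stage 1 [18T→18T]: ω = 1002.0000×18/18 = 1002.0000 rpm, dir flips to −; running = −1002.0000
Stage 2 [18T→21T]: ω = 1002.0000×18/21 = 858.8571 rpm, dir flips to +; running = +858.8571
Stage 3 [37T→29T]: ω = 858.8571×37/29 = 1095.7833 rpm, dir flips to −; running = −1095.7833
Stage 4 [29T→84T]: ω = 1095.7833×29/84 = 378.3061 rpm, dir flips to +; running = +378.3061
Stage 5 [30T→43T]: ω = 378.3061×30/43 = 263.9345 rpm, dir flips to −; running = −263.9345
Stage 6 [90T→54T]: ω = 263.9345×90/54 = 439.8908 rpm, dir flips to +; running = +439.8908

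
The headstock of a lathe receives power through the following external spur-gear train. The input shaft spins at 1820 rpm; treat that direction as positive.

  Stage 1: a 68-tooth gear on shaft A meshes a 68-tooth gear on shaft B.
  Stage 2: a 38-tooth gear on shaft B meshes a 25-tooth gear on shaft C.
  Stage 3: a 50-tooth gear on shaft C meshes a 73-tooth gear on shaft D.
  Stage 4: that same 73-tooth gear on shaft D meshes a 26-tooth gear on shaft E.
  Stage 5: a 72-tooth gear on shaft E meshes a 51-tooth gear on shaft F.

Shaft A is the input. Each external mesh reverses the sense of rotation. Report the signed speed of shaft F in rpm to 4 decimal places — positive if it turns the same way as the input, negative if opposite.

-7510.5882 rpm (opposite to input, |ω| = 7510.5882 rpm)

Stage 1 [68T→68T]: ω = 1820.0000×68/68 = 1820.0000 rpm, dir flips to −; running = −1820.0000
Stage 2 [38T→25T]: ω = 1820.0000×38/25 = 2766.4000 rpm, dir flips to +; running = +2766.4000
Stage 3 [50T→73T]: ω = 2766.4000×50/73 = 1894.7945 rpm, dir flips to −; running = −1894.7945
Stage 4 [73T→26T]: ω = 1894.7945×73/26 = 5320.0000 rpm, dir flips to +; running = +5320.0000
Stage 5 [72T→51T]: ω = 5320.0000×72/51 = 7510.5882 rpm, dir flips to −; running = −7510.5882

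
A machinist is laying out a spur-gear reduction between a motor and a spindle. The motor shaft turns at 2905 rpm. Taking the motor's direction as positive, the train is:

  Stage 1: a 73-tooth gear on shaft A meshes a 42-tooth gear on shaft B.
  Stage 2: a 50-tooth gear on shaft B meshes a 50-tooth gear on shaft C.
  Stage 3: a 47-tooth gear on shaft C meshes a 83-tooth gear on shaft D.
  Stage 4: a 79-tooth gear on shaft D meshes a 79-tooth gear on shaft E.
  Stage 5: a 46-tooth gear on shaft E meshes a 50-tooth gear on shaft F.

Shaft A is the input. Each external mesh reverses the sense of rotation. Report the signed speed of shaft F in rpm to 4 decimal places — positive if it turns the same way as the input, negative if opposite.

Stage 1 [73T→42T]: ω = 2905.0000×73/42 = 5049.1667 rpm, dir flips to −; running = −5049.1667
Stage 2 [50T→50T]: ω = 5049.1667×50/50 = 5049.1667 rpm, dir flips to +; running = +5049.1667
Stage 3 [47T→83T]: ω = 5049.1667×47/83 = 2859.1667 rpm, dir flips to −; running = −2859.1667
Stage 4 [79T→79T]: ω = 2859.1667×79/79 = 2859.1667 rpm, dir flips to +; running = +2859.1667
Stage 5 [46T→50T]: ω = 2859.1667×46/50 = 2630.4333 rpm, dir flips to −; running = −2630.4333

-2630.4333 rpm (opposite to input, |ω| = 2630.4333 rpm)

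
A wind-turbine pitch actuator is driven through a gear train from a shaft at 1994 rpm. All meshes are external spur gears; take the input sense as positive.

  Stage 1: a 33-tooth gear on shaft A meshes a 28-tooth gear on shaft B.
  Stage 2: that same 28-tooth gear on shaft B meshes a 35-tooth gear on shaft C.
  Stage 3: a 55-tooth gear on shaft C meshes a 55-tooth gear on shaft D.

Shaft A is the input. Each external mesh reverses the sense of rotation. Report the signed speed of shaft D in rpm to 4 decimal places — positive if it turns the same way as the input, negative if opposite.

Stage 1 [33T→28T]: ω = 1994.0000×33/28 = 2350.0714 rpm, dir flips to −; running = −2350.0714
Stage 2 [28T→35T]: ω = 2350.0714×28/35 = 1880.0571 rpm, dir flips to +; running = +1880.0571
Stage 3 [55T→55T]: ω = 1880.0571×55/55 = 1880.0571 rpm, dir flips to −; running = −1880.0571

-1880.0571 rpm (opposite to input, |ω| = 1880.0571 rpm)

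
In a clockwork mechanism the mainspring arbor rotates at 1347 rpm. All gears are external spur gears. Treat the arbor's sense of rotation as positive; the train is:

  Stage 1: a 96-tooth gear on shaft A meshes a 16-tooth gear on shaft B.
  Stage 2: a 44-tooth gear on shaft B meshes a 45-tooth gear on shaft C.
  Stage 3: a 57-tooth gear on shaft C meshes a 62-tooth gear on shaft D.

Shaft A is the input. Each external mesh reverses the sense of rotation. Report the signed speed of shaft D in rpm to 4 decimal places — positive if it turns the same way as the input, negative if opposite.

-7265.1097 rpm (opposite to input, |ω| = 7265.1097 rpm)

Stage 1 [96T→16T]: ω = 1347.0000×96/16 = 8082.0000 rpm, dir flips to −; running = −8082.0000
Stage 2 [44T→45T]: ω = 8082.0000×44/45 = 7902.4000 rpm, dir flips to +; running = +7902.4000
Stage 3 [57T→62T]: ω = 7902.4000×57/62 = 7265.1097 rpm, dir flips to −; running = −7265.1097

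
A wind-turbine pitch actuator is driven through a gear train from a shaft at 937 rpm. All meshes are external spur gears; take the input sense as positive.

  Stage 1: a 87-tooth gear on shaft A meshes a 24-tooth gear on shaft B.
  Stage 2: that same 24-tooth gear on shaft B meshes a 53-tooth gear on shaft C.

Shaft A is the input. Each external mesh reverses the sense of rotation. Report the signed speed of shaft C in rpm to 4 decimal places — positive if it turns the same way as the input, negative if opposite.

Stage 1 [87T→24T]: ω = 937.0000×87/24 = 3396.6250 rpm, dir flips to −; running = −3396.6250
Stage 2 [24T→53T]: ω = 3396.6250×24/53 = 1538.0943 rpm, dir flips to +; running = +1538.0943

+1538.0943 rpm (same as input, |ω| = 1538.0943 rpm)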